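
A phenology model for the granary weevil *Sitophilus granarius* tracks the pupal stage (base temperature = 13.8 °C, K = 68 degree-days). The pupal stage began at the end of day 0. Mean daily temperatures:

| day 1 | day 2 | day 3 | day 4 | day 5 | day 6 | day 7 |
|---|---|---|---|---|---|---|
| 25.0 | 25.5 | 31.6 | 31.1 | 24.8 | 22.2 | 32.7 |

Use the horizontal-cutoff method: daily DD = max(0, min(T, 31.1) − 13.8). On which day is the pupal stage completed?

day 5

Daily DD above 13.8 °C (capped at 17.3): 11.2, 11.7, 17.3, 17.3, 11.0, 8.4, 17.3.
Cumulative: 11.2, 22.9, 40.2, 57.5, 68.5, 76.9, 94.2.
The total first reaches 68 DD on day 5.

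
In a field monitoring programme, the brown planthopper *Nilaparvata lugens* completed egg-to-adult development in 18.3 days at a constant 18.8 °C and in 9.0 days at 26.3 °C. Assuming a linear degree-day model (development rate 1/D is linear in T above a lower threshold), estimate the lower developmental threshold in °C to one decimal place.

11.5 °C

Linear rate model ⇒ the product D·(T − T_b) is constant across temperatures.
18.3·(18.8 − T_b) = 9.0·(26.3 − T_b)
T_b = (18.3·18.8 − 9.0·26.3) / (18.3 − 9.0) = 107.34 / 9.3 = 11.542 °C ≈ 11.5 °C.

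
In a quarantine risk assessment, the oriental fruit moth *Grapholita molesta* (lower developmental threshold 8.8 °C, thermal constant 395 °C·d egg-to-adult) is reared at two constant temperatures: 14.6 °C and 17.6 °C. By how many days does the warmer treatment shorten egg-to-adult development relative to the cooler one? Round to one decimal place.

At 14.6 °C: 395 / (14.6 − 8.8) = 395 / 5.8 = 68.103 d.
At 17.6 °C: 395 / (17.6 − 8.8) = 395 / 8.8 = 44.886 d.
Difference = |68.103 − 44.886| = 23.217 ≈ 23.2 days.

23.2 days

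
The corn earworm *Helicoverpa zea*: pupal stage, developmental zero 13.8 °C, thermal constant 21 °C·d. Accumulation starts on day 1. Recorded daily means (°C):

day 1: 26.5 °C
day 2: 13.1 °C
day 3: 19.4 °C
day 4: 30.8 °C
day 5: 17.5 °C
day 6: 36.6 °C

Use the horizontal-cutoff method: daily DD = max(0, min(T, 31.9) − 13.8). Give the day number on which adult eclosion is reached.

Daily DD above 13.8 °C (capped at 18.1): 12.7, 0.0, 5.6, 17.0, 3.7, 18.1.
Cumulative: 12.7, 12.7, 18.3, 35.3, 39.0, 57.1.
The total first reaches 21 DD on day 4.

day 4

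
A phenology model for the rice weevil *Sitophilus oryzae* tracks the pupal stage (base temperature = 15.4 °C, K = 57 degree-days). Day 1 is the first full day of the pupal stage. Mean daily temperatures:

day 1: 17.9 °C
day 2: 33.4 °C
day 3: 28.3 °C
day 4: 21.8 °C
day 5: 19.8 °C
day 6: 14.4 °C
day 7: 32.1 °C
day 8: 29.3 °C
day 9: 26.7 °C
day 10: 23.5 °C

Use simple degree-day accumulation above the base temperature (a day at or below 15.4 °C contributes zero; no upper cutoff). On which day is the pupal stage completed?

day 7

Daily DD above 15.4 °C: 2.5, 18.0, 12.9, 6.4, 4.4, 0.0, 16.7, 13.9, 11.3, 8.1.
Cumulative: 2.5, 20.5, 33.4, 39.8, 44.2, 44.2, 60.9, 74.8, 86.1, 94.2.
The total first reaches 57 DD on day 7.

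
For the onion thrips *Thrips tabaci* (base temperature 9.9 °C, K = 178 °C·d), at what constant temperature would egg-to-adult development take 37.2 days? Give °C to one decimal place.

Required daily accumulation = 178 / 37.2 = 4.785 DD/day.
T = T_base + 4.785 = 9.9 + 4.785 = 14.685 ≈ 14.7 °C.

14.7 °C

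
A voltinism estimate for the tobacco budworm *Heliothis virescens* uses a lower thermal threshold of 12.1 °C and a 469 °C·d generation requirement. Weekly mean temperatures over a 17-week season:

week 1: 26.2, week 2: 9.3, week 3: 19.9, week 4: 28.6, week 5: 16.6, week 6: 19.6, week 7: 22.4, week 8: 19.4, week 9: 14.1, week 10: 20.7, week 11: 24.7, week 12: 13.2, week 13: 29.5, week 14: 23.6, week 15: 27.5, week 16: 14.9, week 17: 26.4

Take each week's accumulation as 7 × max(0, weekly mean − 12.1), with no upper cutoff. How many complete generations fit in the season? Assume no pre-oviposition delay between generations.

Weekly DD (7 × max(0, T̄ − 12.1)): 98.7, 0.0, 54.6, 115.5, 31.5, 52.5, 72.1, 51.1, 14.0, 60.2, 88.2, 7.7, 121.8, 80.5, 107.8, 19.6, 100.1.
Season total = 1075.9 DD.
Complete generations = ⌊1075.9 / 469⌋ = 2.

2 generations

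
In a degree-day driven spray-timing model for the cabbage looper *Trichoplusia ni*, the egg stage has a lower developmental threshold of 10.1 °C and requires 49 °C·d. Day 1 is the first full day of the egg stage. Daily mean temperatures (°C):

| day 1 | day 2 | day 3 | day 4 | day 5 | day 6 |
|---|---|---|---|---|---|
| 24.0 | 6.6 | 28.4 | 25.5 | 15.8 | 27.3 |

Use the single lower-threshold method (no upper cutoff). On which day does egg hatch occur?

Daily DD above 10.1 °C: 13.9, 0.0, 18.3, 15.4, 5.7, 17.2.
Cumulative: 13.9, 13.9, 32.2, 47.6, 53.3, 70.5.
The total first reaches 49 DD on day 5.

day 5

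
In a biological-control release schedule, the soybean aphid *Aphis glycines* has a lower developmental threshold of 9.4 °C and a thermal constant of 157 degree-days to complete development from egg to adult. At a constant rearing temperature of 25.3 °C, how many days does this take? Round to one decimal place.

Daily accumulation = 25.3 − 9.4 = 15.9 DD/day.
Duration = 157 / 15.9 = 9.874 ≈ 9.9 days.

9.9 days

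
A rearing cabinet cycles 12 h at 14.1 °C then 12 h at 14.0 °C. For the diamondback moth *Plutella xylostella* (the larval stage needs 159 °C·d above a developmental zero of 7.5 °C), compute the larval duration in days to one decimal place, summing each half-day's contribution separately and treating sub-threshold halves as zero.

Day half: max(0, 14.1 − 7.5) × 0.5 = 6.6 × 0.5 = 3.30 DD.
Night half: max(0, 14.0 − 7.5) × 0.5 = 6.5 × 0.5 = 3.25 DD.
Per 24 h: 6.55 DD/day.
Duration = 159 / 6.55 = 24.275 ≈ 24.3 days.

24.3 days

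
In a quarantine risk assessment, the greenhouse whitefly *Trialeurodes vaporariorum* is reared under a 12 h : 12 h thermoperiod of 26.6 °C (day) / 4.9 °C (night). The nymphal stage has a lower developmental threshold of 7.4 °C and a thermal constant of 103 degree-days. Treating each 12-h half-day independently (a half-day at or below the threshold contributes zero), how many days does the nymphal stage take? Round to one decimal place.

Day half: max(0, 26.6 − 7.4) × 0.5 = 19.2 × 0.5 = 9.60 DD.
Night half: max(0, 4.9 − 7.4) × 0.5 = 0.0 × 0.5 = 0.00 DD.
Per 24 h: 9.60 DD/day.
Duration = 103 / 9.60 = 10.729 ≈ 10.7 days.

10.7 days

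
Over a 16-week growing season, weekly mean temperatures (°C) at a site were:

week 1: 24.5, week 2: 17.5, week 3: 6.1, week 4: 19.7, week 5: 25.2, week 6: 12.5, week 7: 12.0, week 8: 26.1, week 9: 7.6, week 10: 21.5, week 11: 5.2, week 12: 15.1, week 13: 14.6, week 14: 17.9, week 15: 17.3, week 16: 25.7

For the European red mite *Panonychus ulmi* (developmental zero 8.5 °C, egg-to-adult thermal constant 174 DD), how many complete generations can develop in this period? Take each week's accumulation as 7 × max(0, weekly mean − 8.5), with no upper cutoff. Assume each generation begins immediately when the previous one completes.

Weekly DD (7 × max(0, T̄ − 8.5)): 112.0, 63.0, 0.0, 78.4, 116.9, 28.0, 24.5, 123.2, 0.0, 91.0, 0.0, 46.2, 42.7, 65.8, 61.6, 120.4.
Season total = 973.7 DD.
Complete generations = ⌊973.7 / 174⌋ = 5.

5 generations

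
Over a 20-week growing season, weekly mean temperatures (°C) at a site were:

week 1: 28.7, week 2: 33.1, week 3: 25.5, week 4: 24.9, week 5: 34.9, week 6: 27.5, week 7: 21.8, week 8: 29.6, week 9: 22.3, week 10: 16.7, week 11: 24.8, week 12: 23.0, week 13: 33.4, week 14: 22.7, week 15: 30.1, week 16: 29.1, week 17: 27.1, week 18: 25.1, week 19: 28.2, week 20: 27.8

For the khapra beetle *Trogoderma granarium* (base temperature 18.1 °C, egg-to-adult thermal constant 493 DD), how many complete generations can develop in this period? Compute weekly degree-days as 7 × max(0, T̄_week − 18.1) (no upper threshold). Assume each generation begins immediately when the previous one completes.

2 generations

Weekly DD (7 × max(0, T̄ − 18.1)): 74.2, 105.0, 51.8, 47.6, 117.6, 65.8, 25.9, 80.5, 29.4, 0.0, 46.9, 34.3, 107.1, 32.2, 84.0, 77.0, 63.0, 49.0, 70.7, 67.9.
Season total = 1229.9 DD.
Complete generations = ⌊1229.9 / 493⌋ = 2.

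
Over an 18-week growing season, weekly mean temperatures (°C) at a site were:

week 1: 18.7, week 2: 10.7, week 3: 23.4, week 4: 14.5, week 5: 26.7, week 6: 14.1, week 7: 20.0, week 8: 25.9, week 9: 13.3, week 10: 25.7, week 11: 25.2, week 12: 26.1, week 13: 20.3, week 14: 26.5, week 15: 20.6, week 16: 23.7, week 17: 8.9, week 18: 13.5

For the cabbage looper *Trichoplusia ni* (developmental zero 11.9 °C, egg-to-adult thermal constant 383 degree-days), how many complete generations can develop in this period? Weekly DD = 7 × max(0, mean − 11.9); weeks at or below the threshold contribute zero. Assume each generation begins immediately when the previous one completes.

2 generations

Weekly DD (7 × max(0, T̄ − 11.9)): 47.6, 0.0, 80.5, 18.2, 103.6, 15.4, 56.7, 98.0, 9.8, 96.6, 93.1, 99.4, 58.8, 102.2, 60.9, 82.6, 0.0, 11.2.
Season total = 1034.6 DD.
Complete generations = ⌊1034.6 / 383⌋ = 2.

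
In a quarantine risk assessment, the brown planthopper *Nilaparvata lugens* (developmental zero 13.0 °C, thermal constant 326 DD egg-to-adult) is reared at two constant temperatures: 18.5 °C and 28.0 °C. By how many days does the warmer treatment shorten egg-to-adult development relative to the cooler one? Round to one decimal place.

37.5 days

At 18.5 °C: 326 / (18.5 − 13.0) = 326 / 5.5 = 59.273 d.
At 28.0 °C: 326 / (28.0 − 13.0) = 326 / 15.0 = 21.733 d.
Difference = |59.273 − 21.733| = 37.539 ≈ 37.5 days.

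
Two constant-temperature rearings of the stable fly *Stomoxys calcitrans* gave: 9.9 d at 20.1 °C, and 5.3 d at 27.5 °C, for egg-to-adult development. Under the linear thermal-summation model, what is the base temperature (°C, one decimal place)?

11.6 °C

Equal thermal constants: D₁(T₁ − T_b) = D₂(T₂ − T_b).
9.9·(20.1 − T_b) = 5.3·(27.5 − T_b)
T_b = (9.9·20.1 − 5.3·27.5) / (9.9 − 5.3) = 53.24 / 4.6 = 11.574 °C ≈ 11.6 °C.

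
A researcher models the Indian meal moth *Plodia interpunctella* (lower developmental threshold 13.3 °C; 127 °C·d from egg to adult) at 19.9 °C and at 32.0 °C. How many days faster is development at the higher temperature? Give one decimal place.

12.5 days

At 19.9 °C: 127 / (19.9 − 13.3) = 127 / 6.6 = 19.242 d.
At 32.0 °C: 127 / (32.0 − 13.3) = 127 / 18.7 = 6.791 d.
Difference = |19.242 − 6.791| = 12.451 ≈ 12.5 days.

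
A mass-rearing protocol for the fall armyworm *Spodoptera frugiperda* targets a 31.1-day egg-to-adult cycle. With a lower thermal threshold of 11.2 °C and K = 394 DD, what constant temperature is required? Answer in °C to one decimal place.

Required daily accumulation = 394 / 31.1 = 12.669 DD/day.
T = T_base + 12.669 = 11.2 + 12.669 = 23.869 ≈ 23.9 °C.

23.9 °C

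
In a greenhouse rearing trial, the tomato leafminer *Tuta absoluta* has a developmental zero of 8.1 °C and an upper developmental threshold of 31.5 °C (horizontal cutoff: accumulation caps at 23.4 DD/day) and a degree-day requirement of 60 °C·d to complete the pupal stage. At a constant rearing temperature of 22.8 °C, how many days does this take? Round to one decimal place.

4.1 days

Daily accumulation = 22.8 − 8.1 = 14.7 DD/day.
Duration = 60 / 14.7 = 4.082 ≈ 4.1 days.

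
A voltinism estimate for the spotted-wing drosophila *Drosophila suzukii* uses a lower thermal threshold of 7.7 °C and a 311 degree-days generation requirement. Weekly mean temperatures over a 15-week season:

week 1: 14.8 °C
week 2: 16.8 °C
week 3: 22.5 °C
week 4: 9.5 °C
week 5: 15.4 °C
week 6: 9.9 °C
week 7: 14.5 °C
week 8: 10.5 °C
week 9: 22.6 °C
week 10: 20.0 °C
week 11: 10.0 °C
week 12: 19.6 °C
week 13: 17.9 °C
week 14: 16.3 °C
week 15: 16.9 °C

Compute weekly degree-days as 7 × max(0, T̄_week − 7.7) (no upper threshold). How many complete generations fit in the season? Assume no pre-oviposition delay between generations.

Weekly DD (7 × max(0, T̄ − 7.7)): 49.7, 63.7, 103.6, 12.6, 53.9, 15.4, 47.6, 19.6, 104.3, 86.1, 16.1, 83.3, 71.4, 60.2, 64.4.
Season total = 851.9 DD.
Complete generations = ⌊851.9 / 311⌋ = 2.

2 generations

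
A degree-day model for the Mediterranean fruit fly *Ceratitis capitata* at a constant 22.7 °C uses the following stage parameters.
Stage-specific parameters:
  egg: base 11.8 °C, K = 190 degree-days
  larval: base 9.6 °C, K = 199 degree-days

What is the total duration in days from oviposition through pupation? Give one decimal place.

32.6 days

egg: 190 / (22.7 − 11.8) = 190 / 10.9 = 17.431 d.
larval: 199 / (22.7 − 9.6) = 199 / 13.1 = 15.191 d.
Sum = 32.622 ≈ 32.6 days.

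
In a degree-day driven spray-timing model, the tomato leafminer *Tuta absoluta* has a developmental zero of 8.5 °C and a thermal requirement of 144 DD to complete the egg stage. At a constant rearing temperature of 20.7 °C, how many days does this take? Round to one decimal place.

11.8 days

Daily accumulation = 20.7 − 8.5 = 12.2 DD/day.
Duration = 144 / 12.2 = 11.803 ≈ 11.8 days.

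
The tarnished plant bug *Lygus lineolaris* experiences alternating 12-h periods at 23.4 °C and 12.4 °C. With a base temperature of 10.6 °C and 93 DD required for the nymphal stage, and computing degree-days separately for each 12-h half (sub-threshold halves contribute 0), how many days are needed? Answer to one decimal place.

12.7 days

Day half: max(0, 23.4 − 10.6) × 0.5 = 12.8 × 0.5 = 6.40 DD.
Night half: max(0, 12.4 − 10.6) × 0.5 = 1.8 × 0.5 = 0.90 DD.
Per 24 h: 7.30 DD/day.
Duration = 93 / 7.30 = 12.740 ≈ 12.7 days.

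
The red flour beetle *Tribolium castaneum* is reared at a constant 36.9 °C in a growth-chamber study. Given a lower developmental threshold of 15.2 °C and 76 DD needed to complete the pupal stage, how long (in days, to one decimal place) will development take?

Daily accumulation = 36.9 − 15.2 = 21.7 DD/day.
Duration = 76 / 21.7 = 3.502 ≈ 3.5 days.

3.5 days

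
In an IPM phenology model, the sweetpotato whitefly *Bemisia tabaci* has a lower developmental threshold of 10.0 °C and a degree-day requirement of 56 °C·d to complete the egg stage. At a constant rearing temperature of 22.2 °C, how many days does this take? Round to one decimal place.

Daily accumulation = 22.2 − 10.0 = 12.2 DD/day.
Duration = 56 / 12.2 = 4.590 ≈ 4.6 days.

4.6 days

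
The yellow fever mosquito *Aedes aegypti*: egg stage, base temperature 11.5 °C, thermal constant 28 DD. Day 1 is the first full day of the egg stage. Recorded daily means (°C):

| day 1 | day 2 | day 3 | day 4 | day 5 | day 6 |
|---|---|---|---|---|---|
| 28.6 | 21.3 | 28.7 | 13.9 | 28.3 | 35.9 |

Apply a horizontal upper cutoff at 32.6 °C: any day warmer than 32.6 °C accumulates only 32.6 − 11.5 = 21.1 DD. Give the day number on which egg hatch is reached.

day 3

Daily DD above 11.5 °C (capped at 21.1): 17.1, 9.8, 17.2, 2.4, 16.8, 21.1.
Cumulative: 17.1, 26.9, 44.1, 46.5, 63.3, 84.4.
The total first reaches 28 DD on day 3.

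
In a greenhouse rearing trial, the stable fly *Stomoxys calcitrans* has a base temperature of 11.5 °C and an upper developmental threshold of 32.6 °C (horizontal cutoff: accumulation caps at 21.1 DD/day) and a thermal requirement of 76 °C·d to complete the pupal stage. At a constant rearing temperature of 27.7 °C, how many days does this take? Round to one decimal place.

4.7 days

Daily accumulation = 27.7 − 11.5 = 16.2 DD/day.
Duration = 76 / 16.2 = 4.691 ≈ 4.7 days.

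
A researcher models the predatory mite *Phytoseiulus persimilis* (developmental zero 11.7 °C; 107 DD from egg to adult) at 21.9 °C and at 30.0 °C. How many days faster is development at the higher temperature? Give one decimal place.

4.6 days

At 21.9 °C: 107 / (21.9 − 11.7) = 107 / 10.2 = 10.490 d.
At 30.0 °C: 107 / (30.0 − 11.7) = 107 / 18.3 = 5.847 d.
Difference = |10.490 − 5.847| = 4.643 ≈ 4.6 days.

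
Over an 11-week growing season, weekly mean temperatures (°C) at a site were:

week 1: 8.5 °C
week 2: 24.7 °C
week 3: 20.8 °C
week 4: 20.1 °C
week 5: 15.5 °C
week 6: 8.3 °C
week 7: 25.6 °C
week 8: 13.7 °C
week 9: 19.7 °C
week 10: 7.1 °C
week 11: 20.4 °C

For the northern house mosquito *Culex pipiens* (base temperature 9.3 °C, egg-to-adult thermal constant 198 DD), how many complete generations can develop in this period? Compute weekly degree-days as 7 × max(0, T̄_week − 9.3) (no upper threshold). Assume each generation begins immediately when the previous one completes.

3 generations

Weekly DD (7 × max(0, T̄ − 9.3)): 0.0, 107.8, 80.5, 75.6, 43.4, 0.0, 114.1, 30.8, 72.8, 0.0, 77.7.
Season total = 602.7 DD.
Complete generations = ⌊602.7 / 198⌋ = 3.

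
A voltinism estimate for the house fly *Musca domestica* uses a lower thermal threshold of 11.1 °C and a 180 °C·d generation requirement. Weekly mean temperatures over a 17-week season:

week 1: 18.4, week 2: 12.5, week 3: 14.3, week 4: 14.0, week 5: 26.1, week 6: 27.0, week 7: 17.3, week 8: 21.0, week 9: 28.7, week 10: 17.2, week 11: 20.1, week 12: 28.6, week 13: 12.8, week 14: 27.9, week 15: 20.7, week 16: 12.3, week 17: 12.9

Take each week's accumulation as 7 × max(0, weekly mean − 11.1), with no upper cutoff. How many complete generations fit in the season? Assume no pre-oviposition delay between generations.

5 generations

Weekly DD (7 × max(0, T̄ − 11.1)): 51.1, 9.8, 22.4, 20.3, 105.0, 111.3, 43.4, 69.3, 123.2, 42.7, 63.0, 122.5, 11.9, 117.6, 67.2, 8.4, 12.6.
Season total = 1001.7 DD.
Complete generations = ⌊1001.7 / 180⌋ = 5.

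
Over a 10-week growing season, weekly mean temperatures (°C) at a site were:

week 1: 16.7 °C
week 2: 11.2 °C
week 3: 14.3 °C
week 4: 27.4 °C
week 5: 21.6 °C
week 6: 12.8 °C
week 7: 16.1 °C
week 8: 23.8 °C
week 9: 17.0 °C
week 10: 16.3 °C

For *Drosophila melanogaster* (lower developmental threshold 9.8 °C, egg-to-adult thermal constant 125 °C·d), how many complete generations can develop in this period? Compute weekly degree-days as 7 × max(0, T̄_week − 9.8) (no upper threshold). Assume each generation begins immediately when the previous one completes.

Weekly DD (7 × max(0, T̄ − 9.8)): 48.3, 9.8, 31.5, 123.2, 82.6, 21.0, 44.1, 98.0, 50.4, 45.5.
Season total = 554.4 DD.
Complete generations = ⌊554.4 / 125⌋ = 4.

4 generations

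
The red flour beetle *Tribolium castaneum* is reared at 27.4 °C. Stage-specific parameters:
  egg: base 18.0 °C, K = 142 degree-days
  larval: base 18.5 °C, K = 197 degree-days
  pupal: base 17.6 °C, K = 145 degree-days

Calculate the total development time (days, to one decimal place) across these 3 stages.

egg: 142 / (27.4 − 18.0) = 142 / 9.4 = 15.106 d.
larval: 197 / (27.4 − 18.5) = 197 / 8.9 = 22.135 d.
pupal: 145 / (27.4 − 17.6) = 145 / 9.8 = 14.796 d.
Sum = 52.037 ≈ 52.0 days.

52.0 days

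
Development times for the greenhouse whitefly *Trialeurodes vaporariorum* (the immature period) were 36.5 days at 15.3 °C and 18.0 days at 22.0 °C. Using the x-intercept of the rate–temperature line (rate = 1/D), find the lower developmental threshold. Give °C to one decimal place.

Under the model K = D·(T − T_b), so D₁·(T₁ − T_b) = D₂·(T₂ − T_b).
36.5·(15.3 − T_b) = 18.0·(22.0 − T_b)
T_b = (36.5·15.3 − 18.0·22.0) / (36.5 − 18.0) = 162.45 / 18.5 = 8.781 °C ≈ 8.8 °C.

8.8 °C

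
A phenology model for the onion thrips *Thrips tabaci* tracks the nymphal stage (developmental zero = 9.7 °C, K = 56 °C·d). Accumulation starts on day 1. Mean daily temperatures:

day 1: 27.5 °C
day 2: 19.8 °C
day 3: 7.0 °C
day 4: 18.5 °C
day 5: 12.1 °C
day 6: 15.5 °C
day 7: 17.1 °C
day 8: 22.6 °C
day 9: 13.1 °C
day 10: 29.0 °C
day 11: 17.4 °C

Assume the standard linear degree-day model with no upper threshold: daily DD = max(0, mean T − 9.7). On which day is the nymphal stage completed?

Daily DD above 9.7 °C: 17.8, 10.1, 0.0, 8.8, 2.4, 5.8, 7.4, 12.9, 3.4, 19.3, 7.7.
Cumulative: 17.8, 27.9, 27.9, 36.7, 39.1, 44.9, 52.3, 65.2, 68.6, 87.9, 95.6.
The total first reaches 56 DD on day 8.

day 8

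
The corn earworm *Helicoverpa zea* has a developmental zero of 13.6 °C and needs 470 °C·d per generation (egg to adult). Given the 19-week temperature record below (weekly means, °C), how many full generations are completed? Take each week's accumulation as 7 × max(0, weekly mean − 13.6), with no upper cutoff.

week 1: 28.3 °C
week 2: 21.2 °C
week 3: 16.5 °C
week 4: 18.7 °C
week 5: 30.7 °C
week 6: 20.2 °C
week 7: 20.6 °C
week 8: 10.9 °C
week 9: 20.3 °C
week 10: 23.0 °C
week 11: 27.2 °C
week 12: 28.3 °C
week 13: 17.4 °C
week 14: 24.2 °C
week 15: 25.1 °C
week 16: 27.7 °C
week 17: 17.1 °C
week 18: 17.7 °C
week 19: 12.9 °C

Weekly DD (7 × max(0, T̄ − 13.6)): 102.9, 53.2, 20.3, 35.7, 119.7, 46.2, 49.0, 0.0, 46.9, 65.8, 95.2, 102.9, 26.6, 74.2, 80.5, 98.7, 24.5, 28.7, 0.0.
Season total = 1071.0 DD.
Complete generations = ⌊1071.0 / 470⌋ = 2.

2 generations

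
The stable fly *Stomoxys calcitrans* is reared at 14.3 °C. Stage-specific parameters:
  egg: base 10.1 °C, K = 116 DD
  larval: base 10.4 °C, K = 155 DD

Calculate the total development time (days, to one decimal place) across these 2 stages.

67.4 days

egg: 116 / (14.3 − 10.1) = 116 / 4.2 = 27.619 d.
larval: 155 / (14.3 − 10.4) = 155 / 3.9 = 39.744 d.
Sum = 67.363 ≈ 67.4 days.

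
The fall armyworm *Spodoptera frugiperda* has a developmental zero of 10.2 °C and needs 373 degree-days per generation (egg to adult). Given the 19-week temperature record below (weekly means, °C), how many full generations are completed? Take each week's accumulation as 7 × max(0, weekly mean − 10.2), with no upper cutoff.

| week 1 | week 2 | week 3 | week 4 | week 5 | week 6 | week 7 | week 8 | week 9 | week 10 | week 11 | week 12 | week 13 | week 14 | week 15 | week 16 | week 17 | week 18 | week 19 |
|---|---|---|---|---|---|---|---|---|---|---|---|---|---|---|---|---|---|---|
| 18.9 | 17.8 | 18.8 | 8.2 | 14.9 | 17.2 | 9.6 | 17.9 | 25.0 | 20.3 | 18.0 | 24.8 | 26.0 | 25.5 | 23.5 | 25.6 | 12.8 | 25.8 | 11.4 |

Weekly DD (7 × max(0, T̄ − 10.2)): 60.9, 53.2, 60.2, 0.0, 32.9, 49.0, 0.0, 53.9, 103.6, 70.7, 54.6, 102.2, 110.6, 107.1, 93.1, 107.8, 18.2, 109.2, 8.4.
Season total = 1195.6 DD.
Complete generations = ⌊1195.6 / 373⌋ = 3.

3 generations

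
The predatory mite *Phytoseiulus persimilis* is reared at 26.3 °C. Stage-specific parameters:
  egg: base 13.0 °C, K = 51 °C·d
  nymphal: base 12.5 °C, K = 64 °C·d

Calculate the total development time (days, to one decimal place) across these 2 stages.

8.5 days

egg: 51 / (26.3 − 13.0) = 51 / 13.3 = 3.835 d.
nymphal: 64 / (26.3 − 12.5) = 64 / 13.8 = 4.638 d.
Sum = 8.472 ≈ 8.5 days.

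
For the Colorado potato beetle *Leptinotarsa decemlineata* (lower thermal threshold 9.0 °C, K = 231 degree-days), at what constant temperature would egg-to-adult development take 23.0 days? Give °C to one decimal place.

Required daily accumulation = 231 / 23.0 = 10.043 DD/day.
T = T_base + 10.043 = 9.0 + 10.043 = 19.043 ≈ 19.0 °C.

19.0 °C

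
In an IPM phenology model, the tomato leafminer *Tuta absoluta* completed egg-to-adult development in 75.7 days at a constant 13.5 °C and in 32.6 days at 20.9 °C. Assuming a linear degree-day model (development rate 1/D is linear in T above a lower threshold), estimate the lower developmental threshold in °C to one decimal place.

7.9 °C

Equal thermal constants: D₁(T₁ − T_b) = D₂(T₂ − T_b).
75.7·(13.5 − T_b) = 32.6·(20.9 − T_b)
T_b = (75.7·13.5 − 32.6·20.9) / (75.7 − 32.6) = 340.61 / 43.1 = 7.903 °C ≈ 7.9 °C.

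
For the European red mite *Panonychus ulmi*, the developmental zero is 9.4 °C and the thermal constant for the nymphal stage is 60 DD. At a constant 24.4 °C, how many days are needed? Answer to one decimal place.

4.0 days

Daily accumulation = 24.4 − 9.4 = 15.0 DD/day.
Duration = 60 / 15.0 = 4.000 ≈ 4.0 days.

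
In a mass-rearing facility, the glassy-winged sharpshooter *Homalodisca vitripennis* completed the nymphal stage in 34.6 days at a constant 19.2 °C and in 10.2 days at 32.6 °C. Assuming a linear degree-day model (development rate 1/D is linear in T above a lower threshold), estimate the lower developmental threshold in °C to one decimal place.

Linear rate model ⇒ the product D·(T − T_b) is constant across temperatures.
34.6·(19.2 − T_b) = 10.2·(32.6 − T_b)
T_b = (34.6·19.2 − 10.2·32.6) / (34.6 − 10.2) = 331.80 / 24.4 = 13.598 °C ≈ 13.6 °C.

13.6 °C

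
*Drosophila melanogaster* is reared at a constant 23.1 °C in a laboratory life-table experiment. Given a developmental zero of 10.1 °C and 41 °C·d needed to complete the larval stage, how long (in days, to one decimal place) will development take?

Daily accumulation = 23.1 − 10.1 = 13.0 DD/day.
Duration = 41 / 13.0 = 3.154 ≈ 3.2 days.

3.2 days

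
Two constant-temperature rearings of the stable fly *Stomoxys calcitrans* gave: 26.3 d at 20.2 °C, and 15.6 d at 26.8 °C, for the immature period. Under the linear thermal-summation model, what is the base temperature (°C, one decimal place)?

Linear rate model ⇒ the product D·(T − T_b) is constant across temperatures.
26.3·(20.2 − T_b) = 15.6·(26.8 − T_b)
T_b = (26.3·20.2 − 15.6·26.8) / (26.3 − 15.6) = 113.18 / 10.7 = 10.578 °C ≈ 10.6 °C.

10.6 °C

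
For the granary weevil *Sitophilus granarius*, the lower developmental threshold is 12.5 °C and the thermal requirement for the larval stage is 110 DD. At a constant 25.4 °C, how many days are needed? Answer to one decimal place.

8.5 days

Daily accumulation = 25.4 − 12.5 = 12.9 DD/day.
Duration = 110 / 12.9 = 8.527 ≈ 8.5 days.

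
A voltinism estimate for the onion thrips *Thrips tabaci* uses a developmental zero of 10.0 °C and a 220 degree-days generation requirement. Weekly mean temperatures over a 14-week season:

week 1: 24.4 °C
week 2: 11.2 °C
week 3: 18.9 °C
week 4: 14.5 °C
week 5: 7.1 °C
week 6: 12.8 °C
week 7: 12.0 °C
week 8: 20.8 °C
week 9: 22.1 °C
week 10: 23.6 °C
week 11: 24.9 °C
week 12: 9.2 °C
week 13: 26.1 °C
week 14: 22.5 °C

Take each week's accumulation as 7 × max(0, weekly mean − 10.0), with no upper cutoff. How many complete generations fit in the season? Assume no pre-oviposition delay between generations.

3 generations

Weekly DD (7 × max(0, T̄ − 10.0)): 100.8, 8.4, 62.3, 31.5, 0.0, 19.6, 14.0, 75.6, 84.7, 95.2, 104.3, 0.0, 112.7, 87.5.
Season total = 796.6 DD.
Complete generations = ⌊796.6 / 220⌋ = 3.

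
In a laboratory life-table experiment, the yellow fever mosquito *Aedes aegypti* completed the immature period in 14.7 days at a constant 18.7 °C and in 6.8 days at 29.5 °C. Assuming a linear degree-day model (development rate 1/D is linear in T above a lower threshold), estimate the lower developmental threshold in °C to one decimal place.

9.4 °C

Under the model K = D·(T − T_b), so D₁·(T₁ − T_b) = D₂·(T₂ − T_b).
14.7·(18.7 − T_b) = 6.8·(29.5 − T_b)
T_b = (14.7·18.7 − 6.8·29.5) / (14.7 − 6.8) = 74.29 / 7.9 = 9.404 °C ≈ 9.4 °C.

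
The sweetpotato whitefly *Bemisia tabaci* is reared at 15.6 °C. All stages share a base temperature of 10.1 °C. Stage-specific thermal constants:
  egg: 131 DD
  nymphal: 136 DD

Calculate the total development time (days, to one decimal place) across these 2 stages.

48.5 days

Daily accumulation at 15.6 °C = 15.6 − 10.1 = 5.5 DD/day.
Total K = 131 + 136 = 267 DD.
Total duration = 267 / 5.5 = 48.545 ≈ 48.5 days.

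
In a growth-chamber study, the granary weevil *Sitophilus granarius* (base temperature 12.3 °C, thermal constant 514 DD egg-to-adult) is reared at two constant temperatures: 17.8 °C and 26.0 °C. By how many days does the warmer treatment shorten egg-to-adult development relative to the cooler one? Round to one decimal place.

55.9 days

At 17.8 °C: 514 / (17.8 − 12.3) = 514 / 5.5 = 93.455 d.
At 26.0 °C: 514 / (26.0 − 12.3) = 514 / 13.7 = 37.518 d.
Difference = |93.455 − 37.518| = 55.936 ≈ 55.9 days.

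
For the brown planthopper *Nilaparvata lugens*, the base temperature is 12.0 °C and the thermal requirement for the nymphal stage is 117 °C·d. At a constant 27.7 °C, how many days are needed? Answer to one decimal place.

7.5 days

Daily accumulation = 27.7 − 12.0 = 15.7 DD/day.
Duration = 117 / 15.7 = 7.452 ≈ 7.5 days.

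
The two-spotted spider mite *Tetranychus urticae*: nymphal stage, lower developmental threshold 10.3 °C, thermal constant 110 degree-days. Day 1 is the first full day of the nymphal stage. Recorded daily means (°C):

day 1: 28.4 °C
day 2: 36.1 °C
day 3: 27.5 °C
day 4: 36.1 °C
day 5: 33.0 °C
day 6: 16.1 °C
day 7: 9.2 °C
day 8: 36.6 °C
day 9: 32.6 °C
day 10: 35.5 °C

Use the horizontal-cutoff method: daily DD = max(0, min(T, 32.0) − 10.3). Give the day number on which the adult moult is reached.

day 8

Daily DD above 10.3 °C (capped at 21.7): 18.1, 21.7, 17.2, 21.7, 21.7, 5.8, 0.0, 21.7, 21.7, 21.7.
Cumulative: 18.1, 39.8, 57.0, 78.7, 100.4, 106.2, 106.2, 127.9, 149.6, 171.3.
The total first reaches 110 DD on day 8.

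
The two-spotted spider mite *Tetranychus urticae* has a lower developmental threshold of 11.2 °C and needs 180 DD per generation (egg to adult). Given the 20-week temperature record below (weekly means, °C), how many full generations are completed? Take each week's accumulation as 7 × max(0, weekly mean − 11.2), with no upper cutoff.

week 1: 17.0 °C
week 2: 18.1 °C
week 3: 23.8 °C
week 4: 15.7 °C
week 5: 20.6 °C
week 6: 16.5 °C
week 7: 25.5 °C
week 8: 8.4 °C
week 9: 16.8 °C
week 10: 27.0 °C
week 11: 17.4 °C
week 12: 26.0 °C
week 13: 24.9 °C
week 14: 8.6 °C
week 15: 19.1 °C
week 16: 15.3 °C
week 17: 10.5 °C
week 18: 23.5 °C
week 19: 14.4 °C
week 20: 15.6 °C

5 generations

Weekly DD (7 × max(0, T̄ − 11.2)): 40.6, 48.3, 88.2, 31.5, 65.8, 37.1, 100.1, 0.0, 39.2, 110.6, 43.4, 103.6, 95.9, 0.0, 55.3, 28.7, 0.0, 86.1, 22.4, 30.8.
Season total = 1027.6 DD.
Complete generations = ⌊1027.6 / 180⌋ = 5.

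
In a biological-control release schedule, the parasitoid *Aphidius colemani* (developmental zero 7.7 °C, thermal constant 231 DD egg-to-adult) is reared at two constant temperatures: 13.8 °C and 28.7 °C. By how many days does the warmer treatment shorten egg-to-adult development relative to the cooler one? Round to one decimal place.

At 13.8 °C: 231 / (13.8 − 7.7) = 231 / 6.1 = 37.869 d.
At 28.7 °C: 231 / (28.7 − 7.7) = 231 / 21.0 = 11.000 d.
Difference = |37.869 − 11.000| = 26.869 ≈ 26.9 days.

26.9 days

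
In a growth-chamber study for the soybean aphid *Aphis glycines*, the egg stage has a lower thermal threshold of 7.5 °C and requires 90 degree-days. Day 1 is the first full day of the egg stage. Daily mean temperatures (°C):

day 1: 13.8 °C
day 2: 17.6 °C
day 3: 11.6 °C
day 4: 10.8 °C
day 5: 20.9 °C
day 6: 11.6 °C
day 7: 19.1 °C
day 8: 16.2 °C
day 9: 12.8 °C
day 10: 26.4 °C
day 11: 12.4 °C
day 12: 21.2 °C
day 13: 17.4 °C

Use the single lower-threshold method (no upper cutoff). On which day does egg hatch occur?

day 11

Daily DD above 7.5 °C: 6.3, 10.1, 4.1, 3.3, 13.4, 4.1, 11.6, 8.7, 5.3, 18.9, 4.9, 13.7, 9.9.
Cumulative: 6.3, 16.4, 20.5, 23.8, 37.2, 41.3, 52.9, 61.6, 66.9, 85.8, 90.7, 104.4, 114.3.
The total first reaches 90 DD on day 11.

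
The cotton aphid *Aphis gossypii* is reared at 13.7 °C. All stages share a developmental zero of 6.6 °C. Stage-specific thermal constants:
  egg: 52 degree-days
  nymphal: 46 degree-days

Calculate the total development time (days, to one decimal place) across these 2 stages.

13.8 days

Daily accumulation at 13.7 °C = 13.7 − 6.6 = 7.1 DD/day.
Total K = 52 + 46 = 98 DD.
Total duration = 98 / 7.1 = 13.803 ≈ 13.8 days.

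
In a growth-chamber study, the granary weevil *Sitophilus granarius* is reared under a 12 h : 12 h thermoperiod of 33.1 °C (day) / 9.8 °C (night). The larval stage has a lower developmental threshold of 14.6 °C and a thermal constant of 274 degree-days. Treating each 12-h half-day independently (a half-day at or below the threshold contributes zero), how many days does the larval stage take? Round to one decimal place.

29.6 days

Day half: max(0, 33.1 − 14.6) × 0.5 = 18.5 × 0.5 = 9.25 DD.
Night half: max(0, 9.8 − 14.6) × 0.5 = 0.0 × 0.5 = 0.00 DD.
Per 24 h: 9.25 DD/day.
Duration = 274 / 9.25 = 29.622 ≈ 29.6 days.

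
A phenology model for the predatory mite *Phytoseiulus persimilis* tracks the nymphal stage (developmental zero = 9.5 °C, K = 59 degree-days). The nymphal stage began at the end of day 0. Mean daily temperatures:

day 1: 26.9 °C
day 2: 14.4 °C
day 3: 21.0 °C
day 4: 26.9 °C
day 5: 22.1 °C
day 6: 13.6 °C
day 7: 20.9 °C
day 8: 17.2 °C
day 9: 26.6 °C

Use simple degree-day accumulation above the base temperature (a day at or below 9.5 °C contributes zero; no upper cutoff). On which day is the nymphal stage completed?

day 5

Daily DD above 9.5 °C: 17.4, 4.9, 11.5, 17.4, 12.6, 4.1, 11.4, 7.7, 17.1.
Cumulative: 17.4, 22.3, 33.8, 51.2, 63.8, 67.9, 79.3, 87.0, 104.1.
The total first reaches 59 DD on day 5.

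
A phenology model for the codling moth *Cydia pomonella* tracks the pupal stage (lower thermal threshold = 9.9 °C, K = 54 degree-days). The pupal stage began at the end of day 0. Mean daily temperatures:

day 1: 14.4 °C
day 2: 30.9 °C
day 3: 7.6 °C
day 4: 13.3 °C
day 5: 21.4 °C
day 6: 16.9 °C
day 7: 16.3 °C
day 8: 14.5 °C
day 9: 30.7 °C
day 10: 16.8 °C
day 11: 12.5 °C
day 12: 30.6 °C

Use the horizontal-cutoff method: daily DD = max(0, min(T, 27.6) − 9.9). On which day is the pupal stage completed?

Daily DD above 9.9 °C (capped at 17.7): 4.5, 17.7, 0.0, 3.4, 11.5, 7.0, 6.4, 4.6, 17.7, 6.9, 2.6, 17.7.
Cumulative: 4.5, 22.2, 22.2, 25.6, 37.1, 44.1, 50.5, 55.1, 72.8, 79.7, 82.3, 100.0.
The total first reaches 54 DD on day 8.

day 8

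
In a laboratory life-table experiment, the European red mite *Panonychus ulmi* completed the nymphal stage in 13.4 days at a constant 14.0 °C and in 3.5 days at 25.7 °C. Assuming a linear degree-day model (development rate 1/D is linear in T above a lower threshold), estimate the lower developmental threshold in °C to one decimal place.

Linear rate model ⇒ the product D·(T − T_b) is constant across temperatures.
13.4·(14.0 − T_b) = 3.5·(25.7 − T_b)
T_b = (13.4·14.0 − 3.5·25.7) / (13.4 − 3.5) = 97.65 / 9.9 = 9.864 °C ≈ 9.9 °C.

9.9 °C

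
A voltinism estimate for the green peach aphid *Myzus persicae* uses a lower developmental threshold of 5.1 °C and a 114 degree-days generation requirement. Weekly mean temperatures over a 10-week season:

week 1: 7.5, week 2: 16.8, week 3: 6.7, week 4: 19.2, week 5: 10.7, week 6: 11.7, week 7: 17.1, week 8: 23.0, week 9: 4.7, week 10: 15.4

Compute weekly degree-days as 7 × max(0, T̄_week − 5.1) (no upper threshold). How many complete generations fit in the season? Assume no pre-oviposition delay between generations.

Weekly DD (7 × max(0, T̄ − 5.1)): 16.8, 81.9, 11.2, 98.7, 39.2, 46.2, 84.0, 125.3, 0.0, 72.1.
Season total = 575.4 DD.
Complete generations = ⌊575.4 / 114⌋ = 5.

5 generations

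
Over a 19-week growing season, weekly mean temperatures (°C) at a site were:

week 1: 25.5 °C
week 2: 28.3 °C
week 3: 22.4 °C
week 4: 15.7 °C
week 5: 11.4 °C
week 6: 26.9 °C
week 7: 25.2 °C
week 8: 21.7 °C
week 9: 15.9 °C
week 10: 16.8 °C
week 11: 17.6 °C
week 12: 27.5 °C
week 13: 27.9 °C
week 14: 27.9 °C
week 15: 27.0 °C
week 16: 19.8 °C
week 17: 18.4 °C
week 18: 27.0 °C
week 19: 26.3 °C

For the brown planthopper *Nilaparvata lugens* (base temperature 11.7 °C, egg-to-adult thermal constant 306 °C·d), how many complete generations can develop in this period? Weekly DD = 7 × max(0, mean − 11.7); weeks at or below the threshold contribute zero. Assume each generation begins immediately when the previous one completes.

Weekly DD (7 × max(0, T̄ − 11.7)): 96.6, 116.2, 74.9, 28.0, 0.0, 106.4, 94.5, 70.0, 29.4, 35.7, 41.3, 110.6, 113.4, 113.4, 107.1, 56.7, 46.9, 107.1, 102.2.
Season total = 1450.4 DD.
Complete generations = ⌊1450.4 / 306⌋ = 4.

4 generations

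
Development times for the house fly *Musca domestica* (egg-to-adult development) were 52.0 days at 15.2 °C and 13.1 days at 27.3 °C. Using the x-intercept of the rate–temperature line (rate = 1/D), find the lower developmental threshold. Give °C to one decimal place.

Linear rate model ⇒ the product D·(T − T_b) is constant across temperatures.
52.0·(15.2 − T_b) = 13.1·(27.3 − T_b)
T_b = (52.0·15.2 − 13.1·27.3) / (52.0 − 13.1) = 432.77 / 38.9 = 11.125 °C ≈ 11.1 °C.

11.1 °C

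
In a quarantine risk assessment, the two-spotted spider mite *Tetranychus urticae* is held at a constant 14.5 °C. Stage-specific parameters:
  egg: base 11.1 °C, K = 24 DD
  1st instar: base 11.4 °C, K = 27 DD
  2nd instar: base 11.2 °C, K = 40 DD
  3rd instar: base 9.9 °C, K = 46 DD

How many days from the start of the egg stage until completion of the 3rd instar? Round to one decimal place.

37.9 days

egg: 24 / (14.5 − 11.1) = 24 / 3.4 = 7.059 d.
1st instar: 27 / (14.5 − 11.4) = 27 / 3.1 = 8.710 d.
2nd instar: 40 / (14.5 − 11.2) = 40 / 3.3 = 12.121 d.
3rd instar: 46 / (14.5 − 9.9) = 46 / 4.6 = 10.000 d.
Sum = 37.890 ≈ 37.9 days.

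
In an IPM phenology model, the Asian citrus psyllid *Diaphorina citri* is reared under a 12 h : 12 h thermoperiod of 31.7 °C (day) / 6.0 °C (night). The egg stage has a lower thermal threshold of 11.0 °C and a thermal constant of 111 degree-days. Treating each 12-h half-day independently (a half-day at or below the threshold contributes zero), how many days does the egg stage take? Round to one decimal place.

10.7 days

Day half: max(0, 31.7 − 11.0) × 0.5 = 20.7 × 0.5 = 10.35 DD.
Night half: max(0, 6.0 − 11.0) × 0.5 = 0.0 × 0.5 = 0.00 DD.
Per 24 h: 10.35 DD/day.
Duration = 111 / 10.35 = 10.725 ≈ 10.7 days.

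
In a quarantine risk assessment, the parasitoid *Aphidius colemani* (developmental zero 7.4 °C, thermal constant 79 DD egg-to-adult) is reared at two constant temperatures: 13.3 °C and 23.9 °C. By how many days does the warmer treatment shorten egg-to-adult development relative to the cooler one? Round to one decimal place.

8.6 days

At 13.3 °C: 79 / (13.3 − 7.4) = 79 / 5.9 = 13.390 d.
At 23.9 °C: 79 / (23.9 − 7.4) = 79 / 16.5 = 4.788 d.
Difference = |13.390 − 4.788| = 8.602 ≈ 8.6 days.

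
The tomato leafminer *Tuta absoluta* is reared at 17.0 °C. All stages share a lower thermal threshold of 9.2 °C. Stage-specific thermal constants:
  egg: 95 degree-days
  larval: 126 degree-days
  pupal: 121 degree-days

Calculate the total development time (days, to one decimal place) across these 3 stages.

43.8 days

Daily accumulation at 17.0 °C = 17.0 − 9.2 = 7.8 DD/day.
Total K = 95 + 126 + 121 = 342 DD.
Total duration = 342 / 7.8 = 43.846 ≈ 43.8 days.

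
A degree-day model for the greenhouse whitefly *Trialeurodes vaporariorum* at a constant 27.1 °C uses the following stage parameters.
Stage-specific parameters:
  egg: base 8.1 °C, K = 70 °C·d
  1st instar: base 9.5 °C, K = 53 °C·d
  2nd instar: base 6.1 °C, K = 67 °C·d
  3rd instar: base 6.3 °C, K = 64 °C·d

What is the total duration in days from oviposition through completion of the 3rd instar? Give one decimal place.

egg: 70 / (27.1 − 8.1) = 70 / 19.0 = 3.684 d.
1st instar: 53 / (27.1 − 9.5) = 53 / 17.6 = 3.011 d.
2nd instar: 67 / (27.1 − 6.1) = 67 / 21.0 = 3.190 d.
3rd instar: 64 / (27.1 − 6.3) = 64 / 20.8 = 3.077 d.
Sum = 12.963 ≈ 13.0 days.

13.0 days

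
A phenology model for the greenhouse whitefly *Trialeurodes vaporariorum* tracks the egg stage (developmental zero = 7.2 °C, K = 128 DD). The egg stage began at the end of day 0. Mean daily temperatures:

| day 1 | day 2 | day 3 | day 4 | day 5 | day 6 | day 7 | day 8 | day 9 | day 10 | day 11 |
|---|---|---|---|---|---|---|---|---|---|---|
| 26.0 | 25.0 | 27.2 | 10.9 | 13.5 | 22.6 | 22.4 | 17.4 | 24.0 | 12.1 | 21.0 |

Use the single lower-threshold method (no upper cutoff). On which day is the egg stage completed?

Daily DD above 7.2 °C: 18.8, 17.8, 20.0, 3.7, 6.3, 15.4, 15.2, 10.2, 16.8, 4.9, 13.8.
Cumulative: 18.8, 36.6, 56.6, 60.3, 66.6, 82.0, 97.2, 107.4, 124.2, 129.1, 142.9.
The total first reaches 128 DD on day 10.

day 10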